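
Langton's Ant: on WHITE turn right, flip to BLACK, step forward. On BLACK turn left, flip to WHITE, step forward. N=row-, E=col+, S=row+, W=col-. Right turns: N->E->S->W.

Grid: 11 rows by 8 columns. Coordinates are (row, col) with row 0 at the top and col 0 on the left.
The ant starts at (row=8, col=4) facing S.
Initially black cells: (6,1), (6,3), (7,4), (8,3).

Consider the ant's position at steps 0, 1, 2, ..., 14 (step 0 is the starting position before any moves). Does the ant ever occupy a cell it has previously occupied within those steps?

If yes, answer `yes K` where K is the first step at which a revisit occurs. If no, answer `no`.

Step 1: on WHITE (8,4): turn R to W, flip to black, move to (8,3). |black|=5 — new cell
Step 2: on BLACK (8,3): turn L to S, flip to white, move to (9,3). |black|=4 — new cell
Step 3: on WHITE (9,3): turn R to W, flip to black, move to (9,2). |black|=5 — new cell
Step 4: on WHITE (9,2): turn R to N, flip to black, move to (8,2). |black|=6 — new cell
Step 5: on WHITE (8,2): turn R to E, flip to black, move to (8,3). |black|=7 — REVISIT

Answer: yes 5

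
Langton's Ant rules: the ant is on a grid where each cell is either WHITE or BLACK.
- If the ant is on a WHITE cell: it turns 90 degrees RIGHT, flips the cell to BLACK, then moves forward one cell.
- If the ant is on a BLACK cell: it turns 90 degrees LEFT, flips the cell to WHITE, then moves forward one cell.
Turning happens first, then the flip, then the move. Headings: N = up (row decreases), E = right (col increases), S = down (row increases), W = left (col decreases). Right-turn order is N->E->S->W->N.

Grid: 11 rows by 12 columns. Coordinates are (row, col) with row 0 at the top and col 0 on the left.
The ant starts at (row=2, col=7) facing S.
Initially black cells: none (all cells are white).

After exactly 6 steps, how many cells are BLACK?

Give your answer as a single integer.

Step 1: on WHITE (2,7): turn R to W, flip to black, move to (2,6). |black|=1
Step 2: on WHITE (2,6): turn R to N, flip to black, move to (1,6). |black|=2
Step 3: on WHITE (1,6): turn R to E, flip to black, move to (1,7). |black|=3
Step 4: on WHITE (1,7): turn R to S, flip to black, move to (2,7). |black|=4
Step 5: on BLACK (2,7): turn L to E, flip to white, move to (2,8). |black|=3
Step 6: on WHITE (2,8): turn R to S, flip to black, move to (3,8). |black|=4

Answer: 4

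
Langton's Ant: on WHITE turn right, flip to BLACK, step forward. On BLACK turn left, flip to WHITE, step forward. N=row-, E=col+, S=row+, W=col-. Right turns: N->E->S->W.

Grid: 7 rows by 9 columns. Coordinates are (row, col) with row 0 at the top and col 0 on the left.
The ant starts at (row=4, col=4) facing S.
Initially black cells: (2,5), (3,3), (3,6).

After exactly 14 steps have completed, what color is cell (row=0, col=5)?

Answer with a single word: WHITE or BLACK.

Answer: WHITE

Derivation:
Step 1: on WHITE (4,4): turn R to W, flip to black, move to (4,3). |black|=4
Step 2: on WHITE (4,3): turn R to N, flip to black, move to (3,3). |black|=5
Step 3: on BLACK (3,3): turn L to W, flip to white, move to (3,2). |black|=4
Step 4: on WHITE (3,2): turn R to N, flip to black, move to (2,2). |black|=5
Step 5: on WHITE (2,2): turn R to E, flip to black, move to (2,3). |black|=6
Step 6: on WHITE (2,3): turn R to S, flip to black, move to (3,3). |black|=7
Step 7: on WHITE (3,3): turn R to W, flip to black, move to (3,2). |black|=8
Step 8: on BLACK (3,2): turn L to S, flip to white, move to (4,2). |black|=7
Step 9: on WHITE (4,2): turn R to W, flip to black, move to (4,1). |black|=8
Step 10: on WHITE (4,1): turn R to N, flip to black, move to (3,1). |black|=9
Step 11: on WHITE (3,1): turn R to E, flip to black, move to (3,2). |black|=10
Step 12: on WHITE (3,2): turn R to S, flip to black, move to (4,2). |black|=11
Step 13: on BLACK (4,2): turn L to E, flip to white, move to (4,3). |black|=10
Step 14: on BLACK (4,3): turn L to N, flip to white, move to (3,3). |black|=9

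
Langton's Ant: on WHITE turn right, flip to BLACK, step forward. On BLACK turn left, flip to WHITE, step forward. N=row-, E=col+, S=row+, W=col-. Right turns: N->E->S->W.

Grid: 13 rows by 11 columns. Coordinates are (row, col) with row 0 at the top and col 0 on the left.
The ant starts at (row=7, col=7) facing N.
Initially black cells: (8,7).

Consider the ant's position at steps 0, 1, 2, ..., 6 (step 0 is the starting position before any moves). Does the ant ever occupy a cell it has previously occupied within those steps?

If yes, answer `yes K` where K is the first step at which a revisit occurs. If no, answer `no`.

Answer: no

Derivation:
Step 1: on WHITE (7,7): turn R to E, flip to black, move to (7,8). |black|=2 — new cell
Step 2: on WHITE (7,8): turn R to S, flip to black, move to (8,8). |black|=3 — new cell
Step 3: on WHITE (8,8): turn R to W, flip to black, move to (8,7). |black|=4 — new cell
Step 4: on BLACK (8,7): turn L to S, flip to white, move to (9,7). |black|=3 — new cell
Step 5: on WHITE (9,7): turn R to W, flip to black, move to (9,6). |black|=4 — new cell
Step 6: on WHITE (9,6): turn R to N, flip to black, move to (8,6). |black|=5 — new cell
No revisit within 6 steps.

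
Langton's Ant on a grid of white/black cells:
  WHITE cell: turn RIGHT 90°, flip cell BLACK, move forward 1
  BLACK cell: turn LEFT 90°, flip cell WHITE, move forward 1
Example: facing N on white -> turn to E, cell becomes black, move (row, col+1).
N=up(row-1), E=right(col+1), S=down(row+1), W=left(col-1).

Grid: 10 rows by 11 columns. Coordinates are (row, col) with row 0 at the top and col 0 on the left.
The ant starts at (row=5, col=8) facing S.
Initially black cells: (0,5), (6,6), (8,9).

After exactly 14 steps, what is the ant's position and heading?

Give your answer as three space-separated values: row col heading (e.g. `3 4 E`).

Step 1: on WHITE (5,8): turn R to W, flip to black, move to (5,7). |black|=4
Step 2: on WHITE (5,7): turn R to N, flip to black, move to (4,7). |black|=5
Step 3: on WHITE (4,7): turn R to E, flip to black, move to (4,8). |black|=6
Step 4: on WHITE (4,8): turn R to S, flip to black, move to (5,8). |black|=7
Step 5: on BLACK (5,8): turn L to E, flip to white, move to (5,9). |black|=6
Step 6: on WHITE (5,9): turn R to S, flip to black, move to (6,9). |black|=7
Step 7: on WHITE (6,9): turn R to W, flip to black, move to (6,8). |black|=8
Step 8: on WHITE (6,8): turn R to N, flip to black, move to (5,8). |black|=9
Step 9: on WHITE (5,8): turn R to E, flip to black, move to (5,9). |black|=10
Step 10: on BLACK (5,9): turn L to N, flip to white, move to (4,9). |black|=9
Step 11: on WHITE (4,9): turn R to E, flip to black, move to (4,10). |black|=10
Step 12: on WHITE (4,10): turn R to S, flip to black, move to (5,10). |black|=11
Step 13: on WHITE (5,10): turn R to W, flip to black, move to (5,9). |black|=12
Step 14: on WHITE (5,9): turn R to N, flip to black, move to (4,9). |black|=13

Answer: 4 9 N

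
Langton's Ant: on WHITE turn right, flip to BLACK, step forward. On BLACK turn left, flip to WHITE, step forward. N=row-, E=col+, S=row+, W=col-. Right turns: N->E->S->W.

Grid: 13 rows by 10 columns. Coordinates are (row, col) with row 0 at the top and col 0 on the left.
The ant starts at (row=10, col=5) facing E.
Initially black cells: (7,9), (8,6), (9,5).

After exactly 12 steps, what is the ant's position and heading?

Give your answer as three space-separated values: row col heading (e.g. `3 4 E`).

Answer: 10 5 E

Derivation:
Step 1: on WHITE (10,5): turn R to S, flip to black, move to (11,5). |black|=4
Step 2: on WHITE (11,5): turn R to W, flip to black, move to (11,4). |black|=5
Step 3: on WHITE (11,4): turn R to N, flip to black, move to (10,4). |black|=6
Step 4: on WHITE (10,4): turn R to E, flip to black, move to (10,5). |black|=7
Step 5: on BLACK (10,5): turn L to N, flip to white, move to (9,5). |black|=6
Step 6: on BLACK (9,5): turn L to W, flip to white, move to (9,4). |black|=5
Step 7: on WHITE (9,4): turn R to N, flip to black, move to (8,4). |black|=6
Step 8: on WHITE (8,4): turn R to E, flip to black, move to (8,5). |black|=7
Step 9: on WHITE (8,5): turn R to S, flip to black, move to (9,5). |black|=8
Step 10: on WHITE (9,5): turn R to W, flip to black, move to (9,4). |black|=9
Step 11: on BLACK (9,4): turn L to S, flip to white, move to (10,4). |black|=8
Step 12: on BLACK (10,4): turn L to E, flip to white, move to (10,5). |black|=7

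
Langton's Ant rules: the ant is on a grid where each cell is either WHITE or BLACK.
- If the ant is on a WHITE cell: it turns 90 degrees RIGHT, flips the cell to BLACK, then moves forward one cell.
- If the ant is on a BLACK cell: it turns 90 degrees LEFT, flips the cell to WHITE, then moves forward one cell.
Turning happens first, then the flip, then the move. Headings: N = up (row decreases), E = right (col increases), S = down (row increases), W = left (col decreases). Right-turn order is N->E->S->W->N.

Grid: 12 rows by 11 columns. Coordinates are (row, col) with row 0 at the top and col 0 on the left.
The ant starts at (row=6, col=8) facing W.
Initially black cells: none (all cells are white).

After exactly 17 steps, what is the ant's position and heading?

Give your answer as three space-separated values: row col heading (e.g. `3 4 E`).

Answer: 7 8 S

Derivation:
Step 1: on WHITE (6,8): turn R to N, flip to black, move to (5,8). |black|=1
Step 2: on WHITE (5,8): turn R to E, flip to black, move to (5,9). |black|=2
Step 3: on WHITE (5,9): turn R to S, flip to black, move to (6,9). |black|=3
Step 4: on WHITE (6,9): turn R to W, flip to black, move to (6,8). |black|=4
Step 5: on BLACK (6,8): turn L to S, flip to white, move to (7,8). |black|=3
Step 6: on WHITE (7,8): turn R to W, flip to black, move to (7,7). |black|=4
Step 7: on WHITE (7,7): turn R to N, flip to black, move to (6,7). |black|=5
Step 8: on WHITE (6,7): turn R to E, flip to black, move to (6,8). |black|=6
Step 9: on WHITE (6,8): turn R to S, flip to black, move to (7,8). |black|=7
Step 10: on BLACK (7,8): turn L to E, flip to white, move to (7,9). |black|=6
Step 11: on WHITE (7,9): turn R to S, flip to black, move to (8,9). |black|=7
Step 12: on WHITE (8,9): turn R to W, flip to black, move to (8,8). |black|=8
Step 13: on WHITE (8,8): turn R to N, flip to black, move to (7,8). |black|=9
Step 14: on WHITE (7,8): turn R to E, flip to black, move to (7,9). |black|=10
Step 15: on BLACK (7,9): turn L to N, flip to white, move to (6,9). |black|=9
Step 16: on BLACK (6,9): turn L to W, flip to white, move to (6,8). |black|=8
Step 17: on BLACK (6,8): turn L to S, flip to white, move to (7,8). |black|=7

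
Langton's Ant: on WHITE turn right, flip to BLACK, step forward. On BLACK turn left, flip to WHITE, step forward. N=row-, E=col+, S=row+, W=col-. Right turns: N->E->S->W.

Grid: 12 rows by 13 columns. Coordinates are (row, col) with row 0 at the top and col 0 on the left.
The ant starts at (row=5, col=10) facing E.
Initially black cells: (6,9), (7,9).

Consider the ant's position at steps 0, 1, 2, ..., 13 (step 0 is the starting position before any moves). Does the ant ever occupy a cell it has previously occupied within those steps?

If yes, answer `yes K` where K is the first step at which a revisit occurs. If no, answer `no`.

Answer: yes 7

Derivation:
Step 1: on WHITE (5,10): turn R to S, flip to black, move to (6,10). |black|=3 — new cell
Step 2: on WHITE (6,10): turn R to W, flip to black, move to (6,9). |black|=4 — new cell
Step 3: on BLACK (6,9): turn L to S, flip to white, move to (7,9). |black|=3 — new cell
Step 4: on BLACK (7,9): turn L to E, flip to white, move to (7,10). |black|=2 — new cell
Step 5: on WHITE (7,10): turn R to S, flip to black, move to (8,10). |black|=3 — new cell
Step 6: on WHITE (8,10): turn R to W, flip to black, move to (8,9). |black|=4 — new cell
Step 7: on WHITE (8,9): turn R to N, flip to black, move to (7,9). |black|=5 — REVISIT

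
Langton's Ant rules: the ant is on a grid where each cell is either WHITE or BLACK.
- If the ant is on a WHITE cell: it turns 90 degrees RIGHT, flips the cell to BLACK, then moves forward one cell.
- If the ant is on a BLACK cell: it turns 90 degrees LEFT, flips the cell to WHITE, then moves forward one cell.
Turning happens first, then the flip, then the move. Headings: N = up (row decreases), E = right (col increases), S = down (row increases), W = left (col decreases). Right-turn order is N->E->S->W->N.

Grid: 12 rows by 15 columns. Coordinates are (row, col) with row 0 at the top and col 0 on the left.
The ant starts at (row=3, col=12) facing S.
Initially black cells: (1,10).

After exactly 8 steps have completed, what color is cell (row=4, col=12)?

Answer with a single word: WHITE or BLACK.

Answer: BLACK

Derivation:
Step 1: on WHITE (3,12): turn R to W, flip to black, move to (3,11). |black|=2
Step 2: on WHITE (3,11): turn R to N, flip to black, move to (2,11). |black|=3
Step 3: on WHITE (2,11): turn R to E, flip to black, move to (2,12). |black|=4
Step 4: on WHITE (2,12): turn R to S, flip to black, move to (3,12). |black|=5
Step 5: on BLACK (3,12): turn L to E, flip to white, move to (3,13). |black|=4
Step 6: on WHITE (3,13): turn R to S, flip to black, move to (4,13). |black|=5
Step 7: on WHITE (4,13): turn R to W, flip to black, move to (4,12). |black|=6
Step 8: on WHITE (4,12): turn R to N, flip to black, move to (3,12). |black|=7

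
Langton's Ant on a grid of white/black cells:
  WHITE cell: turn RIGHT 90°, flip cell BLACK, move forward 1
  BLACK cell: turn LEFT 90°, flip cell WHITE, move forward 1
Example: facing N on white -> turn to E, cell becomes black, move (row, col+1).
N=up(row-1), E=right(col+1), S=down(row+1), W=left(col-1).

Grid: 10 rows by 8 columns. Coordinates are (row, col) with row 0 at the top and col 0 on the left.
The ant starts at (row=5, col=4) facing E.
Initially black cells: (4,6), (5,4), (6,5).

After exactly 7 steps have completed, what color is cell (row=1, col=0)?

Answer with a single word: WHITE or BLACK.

Step 1: on BLACK (5,4): turn L to N, flip to white, move to (4,4). |black|=2
Step 2: on WHITE (4,4): turn R to E, flip to black, move to (4,5). |black|=3
Step 3: on WHITE (4,5): turn R to S, flip to black, move to (5,5). |black|=4
Step 4: on WHITE (5,5): turn R to W, flip to black, move to (5,4). |black|=5
Step 5: on WHITE (5,4): turn R to N, flip to black, move to (4,4). |black|=6
Step 6: on BLACK (4,4): turn L to W, flip to white, move to (4,3). |black|=5
Step 7: on WHITE (4,3): turn R to N, flip to black, move to (3,3). |black|=6

Answer: WHITE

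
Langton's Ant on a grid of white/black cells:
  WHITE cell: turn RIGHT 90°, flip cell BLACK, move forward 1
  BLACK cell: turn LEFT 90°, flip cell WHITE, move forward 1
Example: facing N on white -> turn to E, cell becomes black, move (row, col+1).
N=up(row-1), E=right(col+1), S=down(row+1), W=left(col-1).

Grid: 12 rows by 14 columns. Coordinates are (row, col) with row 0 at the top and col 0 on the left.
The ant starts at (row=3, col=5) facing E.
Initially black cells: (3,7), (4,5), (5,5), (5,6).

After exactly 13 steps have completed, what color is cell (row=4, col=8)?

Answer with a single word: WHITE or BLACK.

Step 1: on WHITE (3,5): turn R to S, flip to black, move to (4,5). |black|=5
Step 2: on BLACK (4,5): turn L to E, flip to white, move to (4,6). |black|=4
Step 3: on WHITE (4,6): turn R to S, flip to black, move to (5,6). |black|=5
Step 4: on BLACK (5,6): turn L to E, flip to white, move to (5,7). |black|=4
Step 5: on WHITE (5,7): turn R to S, flip to black, move to (6,7). |black|=5
Step 6: on WHITE (6,7): turn R to W, flip to black, move to (6,6). |black|=6
Step 7: on WHITE (6,6): turn R to N, flip to black, move to (5,6). |black|=7
Step 8: on WHITE (5,6): turn R to E, flip to black, move to (5,7). |black|=8
Step 9: on BLACK (5,7): turn L to N, flip to white, move to (4,7). |black|=7
Step 10: on WHITE (4,7): turn R to E, flip to black, move to (4,8). |black|=8
Step 11: on WHITE (4,8): turn R to S, flip to black, move to (5,8). |black|=9
Step 12: on WHITE (5,8): turn R to W, flip to black, move to (5,7). |black|=10
Step 13: on WHITE (5,7): turn R to N, flip to black, move to (4,7). |black|=11

Answer: BLACK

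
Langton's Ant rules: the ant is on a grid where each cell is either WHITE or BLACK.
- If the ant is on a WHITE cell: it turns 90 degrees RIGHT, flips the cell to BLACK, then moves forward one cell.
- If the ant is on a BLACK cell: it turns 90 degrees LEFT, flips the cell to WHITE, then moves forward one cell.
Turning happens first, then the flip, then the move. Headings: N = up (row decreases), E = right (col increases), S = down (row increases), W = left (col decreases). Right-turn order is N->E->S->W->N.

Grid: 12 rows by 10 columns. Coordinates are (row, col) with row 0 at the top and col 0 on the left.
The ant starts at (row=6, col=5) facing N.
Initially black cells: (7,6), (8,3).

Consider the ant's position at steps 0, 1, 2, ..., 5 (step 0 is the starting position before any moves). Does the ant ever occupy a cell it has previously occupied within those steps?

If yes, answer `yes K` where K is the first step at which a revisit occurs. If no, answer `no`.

Answer: no

Derivation:
Step 1: on WHITE (6,5): turn R to E, flip to black, move to (6,6). |black|=3 — new cell
Step 2: on WHITE (6,6): turn R to S, flip to black, move to (7,6). |black|=4 — new cell
Step 3: on BLACK (7,6): turn L to E, flip to white, move to (7,7). |black|=3 — new cell
Step 4: on WHITE (7,7): turn R to S, flip to black, move to (8,7). |black|=4 — new cell
Step 5: on WHITE (8,7): turn R to W, flip to black, move to (8,6). |black|=5 — new cell
No revisit within 5 steps.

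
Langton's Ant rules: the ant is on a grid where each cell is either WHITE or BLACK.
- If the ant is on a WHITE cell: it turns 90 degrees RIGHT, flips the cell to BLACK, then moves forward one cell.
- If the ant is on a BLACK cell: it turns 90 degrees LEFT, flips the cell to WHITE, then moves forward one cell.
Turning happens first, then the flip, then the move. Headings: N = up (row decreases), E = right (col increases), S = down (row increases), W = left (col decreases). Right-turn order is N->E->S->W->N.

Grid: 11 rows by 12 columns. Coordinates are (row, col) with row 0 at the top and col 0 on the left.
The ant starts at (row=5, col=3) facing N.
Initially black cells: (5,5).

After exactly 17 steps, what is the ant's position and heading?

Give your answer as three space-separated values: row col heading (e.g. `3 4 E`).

Answer: 5 2 W

Derivation:
Step 1: on WHITE (5,3): turn R to E, flip to black, move to (5,4). |black|=2
Step 2: on WHITE (5,4): turn R to S, flip to black, move to (6,4). |black|=3
Step 3: on WHITE (6,4): turn R to W, flip to black, move to (6,3). |black|=4
Step 4: on WHITE (6,3): turn R to N, flip to black, move to (5,3). |black|=5
Step 5: on BLACK (5,3): turn L to W, flip to white, move to (5,2). |black|=4
Step 6: on WHITE (5,2): turn R to N, flip to black, move to (4,2). |black|=5
Step 7: on WHITE (4,2): turn R to E, flip to black, move to (4,3). |black|=6
Step 8: on WHITE (4,3): turn R to S, flip to black, move to (5,3). |black|=7
Step 9: on WHITE (5,3): turn R to W, flip to black, move to (5,2). |black|=8
Step 10: on BLACK (5,2): turn L to S, flip to white, move to (6,2). |black|=7
Step 11: on WHITE (6,2): turn R to W, flip to black, move to (6,1). |black|=8
Step 12: on WHITE (6,1): turn R to N, flip to black, move to (5,1). |black|=9
Step 13: on WHITE (5,1): turn R to E, flip to black, move to (5,2). |black|=10
Step 14: on WHITE (5,2): turn R to S, flip to black, move to (6,2). |black|=11
Step 15: on BLACK (6,2): turn L to E, flip to white, move to (6,3). |black|=10
Step 16: on BLACK (6,3): turn L to N, flip to white, move to (5,3). |black|=9
Step 17: on BLACK (5,3): turn L to W, flip to white, move to (5,2). |black|=8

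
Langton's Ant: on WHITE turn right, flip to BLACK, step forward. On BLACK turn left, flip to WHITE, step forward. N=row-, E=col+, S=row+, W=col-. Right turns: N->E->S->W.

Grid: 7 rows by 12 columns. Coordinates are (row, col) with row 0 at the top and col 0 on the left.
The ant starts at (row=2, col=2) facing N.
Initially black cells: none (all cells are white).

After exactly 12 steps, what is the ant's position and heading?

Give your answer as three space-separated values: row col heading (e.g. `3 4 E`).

Step 1: on WHITE (2,2): turn R to E, flip to black, move to (2,3). |black|=1
Step 2: on WHITE (2,3): turn R to S, flip to black, move to (3,3). |black|=2
Step 3: on WHITE (3,3): turn R to W, flip to black, move to (3,2). |black|=3
Step 4: on WHITE (3,2): turn R to N, flip to black, move to (2,2). |black|=4
Step 5: on BLACK (2,2): turn L to W, flip to white, move to (2,1). |black|=3
Step 6: on WHITE (2,1): turn R to N, flip to black, move to (1,1). |black|=4
Step 7: on WHITE (1,1): turn R to E, flip to black, move to (1,2). |black|=5
Step 8: on WHITE (1,2): turn R to S, flip to black, move to (2,2). |black|=6
Step 9: on WHITE (2,2): turn R to W, flip to black, move to (2,1). |black|=7
Step 10: on BLACK (2,1): turn L to S, flip to white, move to (3,1). |black|=6
Step 11: on WHITE (3,1): turn R to W, flip to black, move to (3,0). |black|=7
Step 12: on WHITE (3,0): turn R to N, flip to black, move to (2,0). |black|=8

Answer: 2 0 N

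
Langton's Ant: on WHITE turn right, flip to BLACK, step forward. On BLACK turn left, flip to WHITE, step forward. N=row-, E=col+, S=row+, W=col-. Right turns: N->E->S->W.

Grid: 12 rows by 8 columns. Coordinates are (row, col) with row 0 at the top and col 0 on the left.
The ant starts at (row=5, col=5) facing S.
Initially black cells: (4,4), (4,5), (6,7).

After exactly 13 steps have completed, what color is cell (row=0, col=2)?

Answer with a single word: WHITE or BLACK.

Step 1: on WHITE (5,5): turn R to W, flip to black, move to (5,4). |black|=4
Step 2: on WHITE (5,4): turn R to N, flip to black, move to (4,4). |black|=5
Step 3: on BLACK (4,4): turn L to W, flip to white, move to (4,3). |black|=4
Step 4: on WHITE (4,3): turn R to N, flip to black, move to (3,3). |black|=5
Step 5: on WHITE (3,3): turn R to E, flip to black, move to (3,4). |black|=6
Step 6: on WHITE (3,4): turn R to S, flip to black, move to (4,4). |black|=7
Step 7: on WHITE (4,4): turn R to W, flip to black, move to (4,3). |black|=8
Step 8: on BLACK (4,3): turn L to S, flip to white, move to (5,3). |black|=7
Step 9: on WHITE (5,3): turn R to W, flip to black, move to (5,2). |black|=8
Step 10: on WHITE (5,2): turn R to N, flip to black, move to (4,2). |black|=9
Step 11: on WHITE (4,2): turn R to E, flip to black, move to (4,3). |black|=10
Step 12: on WHITE (4,3): turn R to S, flip to black, move to (5,3). |black|=11
Step 13: on BLACK (5,3): turn L to E, flip to white, move to (5,4). |black|=10

Answer: WHITE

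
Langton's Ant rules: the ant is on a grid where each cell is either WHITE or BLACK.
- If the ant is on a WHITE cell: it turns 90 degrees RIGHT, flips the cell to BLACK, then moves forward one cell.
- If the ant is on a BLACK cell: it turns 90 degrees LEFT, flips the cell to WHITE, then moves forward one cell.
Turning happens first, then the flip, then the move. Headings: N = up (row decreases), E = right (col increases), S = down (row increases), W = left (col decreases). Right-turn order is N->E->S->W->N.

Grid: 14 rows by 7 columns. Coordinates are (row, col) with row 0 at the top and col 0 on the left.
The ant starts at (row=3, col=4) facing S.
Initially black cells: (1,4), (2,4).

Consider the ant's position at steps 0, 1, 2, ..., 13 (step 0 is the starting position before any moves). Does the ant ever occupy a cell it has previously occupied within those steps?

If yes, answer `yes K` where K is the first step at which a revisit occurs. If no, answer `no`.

Answer: yes 8

Derivation:
Step 1: on WHITE (3,4): turn R to W, flip to black, move to (3,3). |black|=3 — new cell
Step 2: on WHITE (3,3): turn R to N, flip to black, move to (2,3). |black|=4 — new cell
Step 3: on WHITE (2,3): turn R to E, flip to black, move to (2,4). |black|=5 — new cell
Step 4: on BLACK (2,4): turn L to N, flip to white, move to (1,4). |black|=4 — new cell
Step 5: on BLACK (1,4): turn L to W, flip to white, move to (1,3). |black|=3 — new cell
Step 6: on WHITE (1,3): turn R to N, flip to black, move to (0,3). |black|=4 — new cell
Step 7: on WHITE (0,3): turn R to E, flip to black, move to (0,4). |black|=5 — new cell
Step 8: on WHITE (0,4): turn R to S, flip to black, move to (1,4). |black|=6 — REVISIT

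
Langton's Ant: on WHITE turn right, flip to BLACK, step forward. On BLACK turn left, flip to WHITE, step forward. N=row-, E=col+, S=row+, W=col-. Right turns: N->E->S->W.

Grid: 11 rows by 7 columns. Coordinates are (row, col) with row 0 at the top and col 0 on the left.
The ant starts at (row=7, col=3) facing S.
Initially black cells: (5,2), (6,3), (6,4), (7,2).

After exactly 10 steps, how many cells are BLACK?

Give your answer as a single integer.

Step 1: on WHITE (7,3): turn R to W, flip to black, move to (7,2). |black|=5
Step 2: on BLACK (7,2): turn L to S, flip to white, move to (8,2). |black|=4
Step 3: on WHITE (8,2): turn R to W, flip to black, move to (8,1). |black|=5
Step 4: on WHITE (8,1): turn R to N, flip to black, move to (7,1). |black|=6
Step 5: on WHITE (7,1): turn R to E, flip to black, move to (7,2). |black|=7
Step 6: on WHITE (7,2): turn R to S, flip to black, move to (8,2). |black|=8
Step 7: on BLACK (8,2): turn L to E, flip to white, move to (8,3). |black|=7
Step 8: on WHITE (8,3): turn R to S, flip to black, move to (9,3). |black|=8
Step 9: on WHITE (9,3): turn R to W, flip to black, move to (9,2). |black|=9
Step 10: on WHITE (9,2): turn R to N, flip to black, move to (8,2). |black|=10

Answer: 10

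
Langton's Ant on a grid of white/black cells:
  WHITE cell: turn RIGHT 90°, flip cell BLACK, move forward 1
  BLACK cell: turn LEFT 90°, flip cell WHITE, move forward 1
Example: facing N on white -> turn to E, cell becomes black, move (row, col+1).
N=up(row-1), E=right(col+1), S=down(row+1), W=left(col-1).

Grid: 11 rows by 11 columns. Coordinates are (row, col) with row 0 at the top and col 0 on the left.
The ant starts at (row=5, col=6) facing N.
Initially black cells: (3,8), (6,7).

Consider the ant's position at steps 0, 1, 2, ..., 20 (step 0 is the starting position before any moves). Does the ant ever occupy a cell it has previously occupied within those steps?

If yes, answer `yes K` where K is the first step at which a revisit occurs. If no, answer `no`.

Answer: yes 6

Derivation:
Step 1: on WHITE (5,6): turn R to E, flip to black, move to (5,7). |black|=3 — new cell
Step 2: on WHITE (5,7): turn R to S, flip to black, move to (6,7). |black|=4 — new cell
Step 3: on BLACK (6,7): turn L to E, flip to white, move to (6,8). |black|=3 — new cell
Step 4: on WHITE (6,8): turn R to S, flip to black, move to (7,8). |black|=4 — new cell
Step 5: on WHITE (7,8): turn R to W, flip to black, move to (7,7). |black|=5 — new cell
Step 6: on WHITE (7,7): turn R to N, flip to black, move to (6,7). |black|=6 — REVISIT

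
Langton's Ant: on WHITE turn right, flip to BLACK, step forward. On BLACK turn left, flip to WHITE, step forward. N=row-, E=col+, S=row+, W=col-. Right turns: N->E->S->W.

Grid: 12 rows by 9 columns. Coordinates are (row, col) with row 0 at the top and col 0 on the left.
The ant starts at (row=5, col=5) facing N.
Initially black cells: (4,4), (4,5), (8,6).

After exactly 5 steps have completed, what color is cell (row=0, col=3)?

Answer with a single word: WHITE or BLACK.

Step 1: on WHITE (5,5): turn R to E, flip to black, move to (5,6). |black|=4
Step 2: on WHITE (5,6): turn R to S, flip to black, move to (6,6). |black|=5
Step 3: on WHITE (6,6): turn R to W, flip to black, move to (6,5). |black|=6
Step 4: on WHITE (6,5): turn R to N, flip to black, move to (5,5). |black|=7
Step 5: on BLACK (5,5): turn L to W, flip to white, move to (5,4). |black|=6

Answer: WHITE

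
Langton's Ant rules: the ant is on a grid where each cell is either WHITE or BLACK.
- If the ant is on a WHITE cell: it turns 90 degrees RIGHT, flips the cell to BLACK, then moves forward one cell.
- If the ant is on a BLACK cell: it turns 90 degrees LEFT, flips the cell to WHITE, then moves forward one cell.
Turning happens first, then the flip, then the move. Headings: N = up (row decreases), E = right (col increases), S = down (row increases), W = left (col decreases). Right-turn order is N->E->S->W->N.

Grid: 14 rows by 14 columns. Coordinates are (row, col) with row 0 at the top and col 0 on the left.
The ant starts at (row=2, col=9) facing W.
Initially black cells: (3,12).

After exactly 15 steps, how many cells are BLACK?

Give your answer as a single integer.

Answer: 10

Derivation:
Step 1: on WHITE (2,9): turn R to N, flip to black, move to (1,9). |black|=2
Step 2: on WHITE (1,9): turn R to E, flip to black, move to (1,10). |black|=3
Step 3: on WHITE (1,10): turn R to S, flip to black, move to (2,10). |black|=4
Step 4: on WHITE (2,10): turn R to W, flip to black, move to (2,9). |black|=5
Step 5: on BLACK (2,9): turn L to S, flip to white, move to (3,9). |black|=4
Step 6: on WHITE (3,9): turn R to W, flip to black, move to (3,8). |black|=5
Step 7: on WHITE (3,8): turn R to N, flip to black, move to (2,8). |black|=6
Step 8: on WHITE (2,8): turn R to E, flip to black, move to (2,9). |black|=7
Step 9: on WHITE (2,9): turn R to S, flip to black, move to (3,9). |black|=8
Step 10: on BLACK (3,9): turn L to E, flip to white, move to (3,10). |black|=7
Step 11: on WHITE (3,10): turn R to S, flip to black, move to (4,10). |black|=8
Step 12: on WHITE (4,10): turn R to W, flip to black, move to (4,9). |black|=9
Step 13: on WHITE (4,9): turn R to N, flip to black, move to (3,9). |black|=10
Step 14: on WHITE (3,9): turn R to E, flip to black, move to (3,10). |black|=11
Step 15: on BLACK (3,10): turn L to N, flip to white, move to (2,10). |black|=10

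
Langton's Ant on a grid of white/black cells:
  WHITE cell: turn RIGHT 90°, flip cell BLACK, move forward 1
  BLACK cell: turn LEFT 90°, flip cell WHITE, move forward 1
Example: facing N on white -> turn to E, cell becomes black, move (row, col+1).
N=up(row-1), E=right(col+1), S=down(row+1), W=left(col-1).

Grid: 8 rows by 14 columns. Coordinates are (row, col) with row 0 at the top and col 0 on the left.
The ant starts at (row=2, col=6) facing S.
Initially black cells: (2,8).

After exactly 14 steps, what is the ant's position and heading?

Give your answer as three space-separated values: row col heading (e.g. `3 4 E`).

Step 1: on WHITE (2,6): turn R to W, flip to black, move to (2,5). |black|=2
Step 2: on WHITE (2,5): turn R to N, flip to black, move to (1,5). |black|=3
Step 3: on WHITE (1,5): turn R to E, flip to black, move to (1,6). |black|=4
Step 4: on WHITE (1,6): turn R to S, flip to black, move to (2,6). |black|=5
Step 5: on BLACK (2,6): turn L to E, flip to white, move to (2,7). |black|=4
Step 6: on WHITE (2,7): turn R to S, flip to black, move to (3,7). |black|=5
Step 7: on WHITE (3,7): turn R to W, flip to black, move to (3,6). |black|=6
Step 8: on WHITE (3,6): turn R to N, flip to black, move to (2,6). |black|=7
Step 9: on WHITE (2,6): turn R to E, flip to black, move to (2,7). |black|=8
Step 10: on BLACK (2,7): turn L to N, flip to white, move to (1,7). |black|=7
Step 11: on WHITE (1,7): turn R to E, flip to black, move to (1,8). |black|=8
Step 12: on WHITE (1,8): turn R to S, flip to black, move to (2,8). |black|=9
Step 13: on BLACK (2,8): turn L to E, flip to white, move to (2,9). |black|=8
Step 14: on WHITE (2,9): turn R to S, flip to black, move to (3,9). |black|=9

Answer: 3 9 S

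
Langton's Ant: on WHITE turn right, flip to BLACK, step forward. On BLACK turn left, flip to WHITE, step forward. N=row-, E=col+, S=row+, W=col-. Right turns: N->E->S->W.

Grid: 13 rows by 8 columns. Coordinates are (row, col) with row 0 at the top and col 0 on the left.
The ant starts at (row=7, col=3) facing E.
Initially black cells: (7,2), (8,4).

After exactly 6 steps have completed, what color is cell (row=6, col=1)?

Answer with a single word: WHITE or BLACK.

Step 1: on WHITE (7,3): turn R to S, flip to black, move to (8,3). |black|=3
Step 2: on WHITE (8,3): turn R to W, flip to black, move to (8,2). |black|=4
Step 3: on WHITE (8,2): turn R to N, flip to black, move to (7,2). |black|=5
Step 4: on BLACK (7,2): turn L to W, flip to white, move to (7,1). |black|=4
Step 5: on WHITE (7,1): turn R to N, flip to black, move to (6,1). |black|=5
Step 6: on WHITE (6,1): turn R to E, flip to black, move to (6,2). |black|=6

Answer: BLACK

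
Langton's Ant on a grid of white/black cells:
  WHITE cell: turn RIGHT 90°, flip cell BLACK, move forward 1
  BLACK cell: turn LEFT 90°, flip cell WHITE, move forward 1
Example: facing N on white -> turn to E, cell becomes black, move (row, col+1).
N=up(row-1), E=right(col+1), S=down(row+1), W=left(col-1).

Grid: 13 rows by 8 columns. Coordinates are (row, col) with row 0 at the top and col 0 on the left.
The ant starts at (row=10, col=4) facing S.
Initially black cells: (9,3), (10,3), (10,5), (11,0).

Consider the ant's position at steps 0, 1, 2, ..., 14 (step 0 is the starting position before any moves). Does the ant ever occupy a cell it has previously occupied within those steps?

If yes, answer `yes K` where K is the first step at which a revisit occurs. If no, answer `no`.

Answer: yes 5

Derivation:
Step 1: on WHITE (10,4): turn R to W, flip to black, move to (10,3). |black|=5 — new cell
Step 2: on BLACK (10,3): turn L to S, flip to white, move to (11,3). |black|=4 — new cell
Step 3: on WHITE (11,3): turn R to W, flip to black, move to (11,2). |black|=5 — new cell
Step 4: on WHITE (11,2): turn R to N, flip to black, move to (10,2). |black|=6 — new cell
Step 5: on WHITE (10,2): turn R to E, flip to black, move to (10,3). |black|=7 — REVISIT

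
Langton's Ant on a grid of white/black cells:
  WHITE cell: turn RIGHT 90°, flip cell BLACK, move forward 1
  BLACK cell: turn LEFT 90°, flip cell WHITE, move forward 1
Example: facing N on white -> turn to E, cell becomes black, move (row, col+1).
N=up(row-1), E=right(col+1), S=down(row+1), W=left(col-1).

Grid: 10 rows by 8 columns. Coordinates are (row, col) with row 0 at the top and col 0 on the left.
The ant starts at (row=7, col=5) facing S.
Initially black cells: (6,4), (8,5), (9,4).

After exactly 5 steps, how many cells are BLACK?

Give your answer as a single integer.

Answer: 6

Derivation:
Step 1: on WHITE (7,5): turn R to W, flip to black, move to (7,4). |black|=4
Step 2: on WHITE (7,4): turn R to N, flip to black, move to (6,4). |black|=5
Step 3: on BLACK (6,4): turn L to W, flip to white, move to (6,3). |black|=4
Step 4: on WHITE (6,3): turn R to N, flip to black, move to (5,3). |black|=5
Step 5: on WHITE (5,3): turn R to E, flip to black, move to (5,4). |black|=6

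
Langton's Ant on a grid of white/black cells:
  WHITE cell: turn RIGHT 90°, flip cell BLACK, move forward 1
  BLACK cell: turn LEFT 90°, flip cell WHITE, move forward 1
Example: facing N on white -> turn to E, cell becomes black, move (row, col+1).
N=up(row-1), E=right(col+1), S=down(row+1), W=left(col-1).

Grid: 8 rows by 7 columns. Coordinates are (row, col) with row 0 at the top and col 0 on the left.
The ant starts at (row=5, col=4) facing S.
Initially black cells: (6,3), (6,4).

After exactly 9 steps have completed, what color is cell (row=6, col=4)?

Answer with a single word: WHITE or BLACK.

Answer: WHITE

Derivation:
Step 1: on WHITE (5,4): turn R to W, flip to black, move to (5,3). |black|=3
Step 2: on WHITE (5,3): turn R to N, flip to black, move to (4,3). |black|=4
Step 3: on WHITE (4,3): turn R to E, flip to black, move to (4,4). |black|=5
Step 4: on WHITE (4,4): turn R to S, flip to black, move to (5,4). |black|=6
Step 5: on BLACK (5,4): turn L to E, flip to white, move to (5,5). |black|=5
Step 6: on WHITE (5,5): turn R to S, flip to black, move to (6,5). |black|=6
Step 7: on WHITE (6,5): turn R to W, flip to black, move to (6,4). |black|=7
Step 8: on BLACK (6,4): turn L to S, flip to white, move to (7,4). |black|=6
Step 9: on WHITE (7,4): turn R to W, flip to black, move to (7,3). |black|=7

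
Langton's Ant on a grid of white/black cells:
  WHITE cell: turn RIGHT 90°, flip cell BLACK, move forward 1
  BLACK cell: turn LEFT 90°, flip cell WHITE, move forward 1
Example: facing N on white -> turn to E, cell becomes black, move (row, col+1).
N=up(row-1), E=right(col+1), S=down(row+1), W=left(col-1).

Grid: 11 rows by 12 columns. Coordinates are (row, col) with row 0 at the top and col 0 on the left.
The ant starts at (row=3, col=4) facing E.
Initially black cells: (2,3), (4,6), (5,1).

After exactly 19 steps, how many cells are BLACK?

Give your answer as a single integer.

Answer: 10

Derivation:
Step 1: on WHITE (3,4): turn R to S, flip to black, move to (4,4). |black|=4
Step 2: on WHITE (4,4): turn R to W, flip to black, move to (4,3). |black|=5
Step 3: on WHITE (4,3): turn R to N, flip to black, move to (3,3). |black|=6
Step 4: on WHITE (3,3): turn R to E, flip to black, move to (3,4). |black|=7
Step 5: on BLACK (3,4): turn L to N, flip to white, move to (2,4). |black|=6
Step 6: on WHITE (2,4): turn R to E, flip to black, move to (2,5). |black|=7
Step 7: on WHITE (2,5): turn R to S, flip to black, move to (3,5). |black|=8
Step 8: on WHITE (3,5): turn R to W, flip to black, move to (3,4). |black|=9
Step 9: on WHITE (3,4): turn R to N, flip to black, move to (2,4). |black|=10
Step 10: on BLACK (2,4): turn L to W, flip to white, move to (2,3). |black|=9
Step 11: on BLACK (2,3): turn L to S, flip to white, move to (3,3). |black|=8
Step 12: on BLACK (3,3): turn L to E, flip to white, move to (3,4). |black|=7
Step 13: on BLACK (3,4): turn L to N, flip to white, move to (2,4). |black|=6
Step 14: on WHITE (2,4): turn R to E, flip to black, move to (2,5). |black|=7
Step 15: on BLACK (2,5): turn L to N, flip to white, move to (1,5). |black|=6
Step 16: on WHITE (1,5): turn R to E, flip to black, move to (1,6). |black|=7
Step 17: on WHITE (1,6): turn R to S, flip to black, move to (2,6). |black|=8
Step 18: on WHITE (2,6): turn R to W, flip to black, move to (2,5). |black|=9
Step 19: on WHITE (2,5): turn R to N, flip to black, move to (1,5). |black|=10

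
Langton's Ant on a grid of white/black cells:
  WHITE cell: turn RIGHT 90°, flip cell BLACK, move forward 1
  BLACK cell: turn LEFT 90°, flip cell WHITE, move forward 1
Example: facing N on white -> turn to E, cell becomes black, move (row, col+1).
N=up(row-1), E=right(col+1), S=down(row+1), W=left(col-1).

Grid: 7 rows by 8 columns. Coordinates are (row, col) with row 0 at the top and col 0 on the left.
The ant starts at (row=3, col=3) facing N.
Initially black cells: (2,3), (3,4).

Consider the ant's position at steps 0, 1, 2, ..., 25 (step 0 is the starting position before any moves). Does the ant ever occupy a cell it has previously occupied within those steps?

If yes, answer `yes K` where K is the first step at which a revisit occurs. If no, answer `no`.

Answer: yes 5

Derivation:
Step 1: on WHITE (3,3): turn R to E, flip to black, move to (3,4). |black|=3 — new cell
Step 2: on BLACK (3,4): turn L to N, flip to white, move to (2,4). |black|=2 — new cell
Step 3: on WHITE (2,4): turn R to E, flip to black, move to (2,5). |black|=3 — new cell
Step 4: on WHITE (2,5): turn R to S, flip to black, move to (3,5). |black|=4 — new cell
Step 5: on WHITE (3,5): turn R to W, flip to black, move to (3,4). |black|=5 — REVISIT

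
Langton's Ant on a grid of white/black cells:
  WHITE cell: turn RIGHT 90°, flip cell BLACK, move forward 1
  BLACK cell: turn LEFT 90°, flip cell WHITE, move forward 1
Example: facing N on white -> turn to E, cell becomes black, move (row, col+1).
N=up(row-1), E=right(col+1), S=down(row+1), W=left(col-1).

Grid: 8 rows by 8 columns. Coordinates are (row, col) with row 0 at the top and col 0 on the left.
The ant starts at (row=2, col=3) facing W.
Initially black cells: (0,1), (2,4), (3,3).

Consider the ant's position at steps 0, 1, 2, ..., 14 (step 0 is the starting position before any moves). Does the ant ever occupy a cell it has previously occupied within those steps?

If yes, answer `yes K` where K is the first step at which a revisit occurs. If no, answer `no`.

Step 1: on WHITE (2,3): turn R to N, flip to black, move to (1,3). |black|=4 — new cell
Step 2: on WHITE (1,3): turn R to E, flip to black, move to (1,4). |black|=5 — new cell
Step 3: on WHITE (1,4): turn R to S, flip to black, move to (2,4). |black|=6 — new cell
Step 4: on BLACK (2,4): turn L to E, flip to white, move to (2,5). |black|=5 — new cell
Step 5: on WHITE (2,5): turn R to S, flip to black, move to (3,5). |black|=6 — new cell
Step 6: on WHITE (3,5): turn R to W, flip to black, move to (3,4). |black|=7 — new cell
Step 7: on WHITE (3,4): turn R to N, flip to black, move to (2,4). |black|=8 — REVISIT

Answer: yes 7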